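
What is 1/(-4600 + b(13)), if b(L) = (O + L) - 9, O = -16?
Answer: -1/4612 ≈ -0.00021683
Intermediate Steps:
b(L) = -25 + L (b(L) = (-16 + L) - 9 = -25 + L)
1/(-4600 + b(13)) = 1/(-4600 + (-25 + 13)) = 1/(-4600 - 12) = 1/(-4612) = -1/4612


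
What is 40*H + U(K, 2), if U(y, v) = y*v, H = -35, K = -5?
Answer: -1410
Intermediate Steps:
U(y, v) = v*y
40*H + U(K, 2) = 40*(-35) + 2*(-5) = -1400 - 10 = -1410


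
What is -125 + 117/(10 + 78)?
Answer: -10883/88 ≈ -123.67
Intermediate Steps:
-125 + 117/(10 + 78) = -125 + 117/88 = -10883/88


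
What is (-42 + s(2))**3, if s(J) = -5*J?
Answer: -140608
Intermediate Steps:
(-42 + s(2))**3 = (-42 - 5*2)**3 = (-42 - 10)**3 = (-52)**3 = -140608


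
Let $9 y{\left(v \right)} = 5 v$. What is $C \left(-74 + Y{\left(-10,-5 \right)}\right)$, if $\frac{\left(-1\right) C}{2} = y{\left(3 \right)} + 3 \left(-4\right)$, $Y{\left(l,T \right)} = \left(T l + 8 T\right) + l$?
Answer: $- \frac{4588}{3} \approx -1529.3$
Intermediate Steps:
$y{\left(v \right)} = \frac{5 v}{9}$
$Y{\left(l,T \right)} = l + 8 T + T l$ ($Y{\left(l,T \right)} = \left(8 T + T l\right) + l = l + 8 T + T l$)
$C = \frac{62}{3}$ ($C = - 2 \left(\frac{5}{9} \cdot 3 + 3 \left(-4\right)\right) = - 2 \left(\frac{5}{3} - 12\right) = \left(-2\right) \left(- \frac{31}{3}\right) = \frac{62}{3} \approx 20.667$)
$C \left(-74 + Y{\left(-10,-5 \right)}\right) = \frac{62 \left(-74 - 0\right)}{3} = \frac{62 \left(-74 + 0\right)}{3} = \frac{62}{3} \left(-74\right) = - \frac{4588}{3}$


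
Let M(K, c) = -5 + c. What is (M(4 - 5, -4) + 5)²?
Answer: 16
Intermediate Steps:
(M(4 - 5, -4) + 5)² = ((-5 - 4) + 5)² = (-9 + 5)² = (-4)² = 16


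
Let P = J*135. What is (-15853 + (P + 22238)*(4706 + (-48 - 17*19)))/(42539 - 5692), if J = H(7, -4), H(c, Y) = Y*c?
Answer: 79999577/36847 ≈ 2171.1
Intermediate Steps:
J = -28 (J = -4*7 = -28)
P = -3780 (P = -28*135 = -3780)
(-15853 + (P + 22238)*(4706 + (-48 - 17*19)))/(42539 - 5692) = (-15853 + (-3780 + 22238)*(4706 + (-48 - 17*19)))/(42539 - 5692) = (-15853 + 18458*(4706 + (-48 - 323)))/36847 = (-15853 + 18458*(4706 - 371))*(1/36847) = (-15853 + 18458*4335)*(1/36847) = (-15853 + 80015430)*(1/36847) = 79999577*(1/36847) = 79999577/36847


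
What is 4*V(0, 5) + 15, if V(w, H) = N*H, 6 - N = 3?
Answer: 75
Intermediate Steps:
N = 3 (N = 6 - 1*3 = 6 - 3 = 3)
V(w, H) = 3*H
4*V(0, 5) + 15 = 4*(3*5) + 15 = 4*15 + 15 = 60 + 15 = 75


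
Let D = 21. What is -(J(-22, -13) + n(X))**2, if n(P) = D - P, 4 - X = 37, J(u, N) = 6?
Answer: -3600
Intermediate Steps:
X = -33 (X = 4 - 1*37 = 4 - 37 = -33)
n(P) = 21 - P
-(J(-22, -13) + n(X))**2 = -(6 + (21 - 1*(-33)))**2 = -(6 + (21 + 33))**2 = -(6 + 54)**2 = -1*60**2 = -1*3600 = -3600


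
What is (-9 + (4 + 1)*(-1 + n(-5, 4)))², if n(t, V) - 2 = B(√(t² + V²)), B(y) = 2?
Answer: 36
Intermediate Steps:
n(t, V) = 4 (n(t, V) = 2 + 2 = 4)
(-9 + (4 + 1)*(-1 + n(-5, 4)))² = (-9 + (4 + 1)*(-1 + 4))² = (-9 + 5*3)² = (-9 + 15)² = 6² = 36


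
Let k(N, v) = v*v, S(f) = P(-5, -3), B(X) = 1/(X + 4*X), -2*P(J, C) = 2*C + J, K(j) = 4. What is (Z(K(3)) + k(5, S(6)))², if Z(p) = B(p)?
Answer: 91809/100 ≈ 918.09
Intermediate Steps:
P(J, C) = -C - J/2 (P(J, C) = -(2*C + J)/2 = -(J + 2*C)/2 = -C - J/2)
B(X) = 1/(5*X)
S(f) = 11/2 (S(f) = -1*(-3) - ½*(-5) = 3 + 5/2 = 11/2)
k(N, v) = v²
Z(p) = 1/(5*p)
(Z(K(3)) + k(5, S(6)))² = ((⅕)/4 + (11/2)²)² = ((⅕)*(¼) + 121/4)² = (1/20 + 121/4)² = (303/10)² = 91809/100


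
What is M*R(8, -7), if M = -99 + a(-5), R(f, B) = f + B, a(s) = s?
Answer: -104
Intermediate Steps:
R(f, B) = B + f
M = -104 (M = -99 - 5 = -104)
M*R(8, -7) = -104*(-7 + 8) = -104*1 = -104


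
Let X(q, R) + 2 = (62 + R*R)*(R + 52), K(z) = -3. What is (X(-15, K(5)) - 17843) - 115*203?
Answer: -37711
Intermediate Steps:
X(q, R) = -2 + (52 + R)*(62 + R²) (X(q, R) = -2 + (62 + R*R)*(R + 52) = -2 + (62 + R²)*(52 + R) = -2 + (52 + R)*(62 + R²))
(X(-15, K(5)) - 17843) - 115*203 = ((3222 + (-3)³ + 52*(-3)² + 62*(-3)) - 17843) - 115*203 = ((3222 - 27 + 52*9 - 186) - 17843) - 23345 = ((3222 - 27 + 468 - 186) - 17843) - 23345 = (3477 - 17843) - 23345 = -14366 - 23345 = -37711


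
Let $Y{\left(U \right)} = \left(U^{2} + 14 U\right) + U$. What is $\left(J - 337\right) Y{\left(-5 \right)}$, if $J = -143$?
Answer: $24000$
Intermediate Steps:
$Y{\left(U \right)} = U^{2} + 15 U$
$\left(J - 337\right) Y{\left(-5 \right)} = \left(-143 - 337\right) \left(- 5 \left(15 - 5\right)\right) = - 480 \left(\left(-5\right) 10\right) = \left(-480\right) \left(-50\right) = 24000$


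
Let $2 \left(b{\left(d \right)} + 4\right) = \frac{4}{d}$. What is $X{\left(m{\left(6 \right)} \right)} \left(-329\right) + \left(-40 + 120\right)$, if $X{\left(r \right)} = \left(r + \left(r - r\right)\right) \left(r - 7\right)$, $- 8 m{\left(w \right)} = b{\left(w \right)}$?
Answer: $\frac{614263}{576} \approx 1066.4$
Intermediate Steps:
$b{\left(d \right)} = -4 + \frac{2}{d}$ ($b{\left(d \right)} = -4 + \frac{4 \frac{1}{d}}{2} = -4 + \frac{2}{d}$)
$m{\left(w \right)} = \frac{1}{2} - \frac{1}{4 w}$ ($m{\left(w \right)} = - \frac{-4 + \frac{2}{w}}{8} = \frac{1}{2} - \frac{1}{4 w}$)
$X{\left(r \right)} = r \left(-7 + r\right)$ ($X{\left(r \right)} = \left(r + 0\right) \left(-7 + r\right) = r \left(-7 + r\right)$)
$X{\left(m{\left(6 \right)} \right)} \left(-329\right) + \left(-40 + 120\right) = \frac{-1 + 2 \cdot 6}{4 \cdot 6} \left(-7 + \frac{-1 + 2 \cdot 6}{4 \cdot 6}\right) \left(-329\right) + \left(-40 + 120\right) = \frac{1}{4} \cdot \frac{1}{6} \left(-1 + 12\right) \left(-7 + \frac{1}{4} \cdot \frac{1}{6} \left(-1 + 12\right)\right) \left(-329\right) + 80 = \frac{1}{4} \cdot \frac{1}{6} \cdot 11 \left(-7 + \frac{1}{4} \cdot \frac{1}{6} \cdot 11\right) \left(-329\right) + 80 = \frac{11 \left(-7 + \frac{11}{24}\right)}{24} \left(-329\right) + 80 = \frac{11}{24} \left(- \frac{157}{24}\right) \left(-329\right) + 80 = \left(- \frac{1727}{576}\right) \left(-329\right) + 80 = \frac{568183}{576} + 80 = \frac{614263}{576}$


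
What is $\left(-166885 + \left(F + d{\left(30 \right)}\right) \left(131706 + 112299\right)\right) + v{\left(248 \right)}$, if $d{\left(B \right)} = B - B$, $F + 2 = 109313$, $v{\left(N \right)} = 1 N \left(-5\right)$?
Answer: $26672262430$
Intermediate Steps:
$v{\left(N \right)} = - 5 N$ ($v{\left(N \right)} = N \left(-5\right) = - 5 N$)
$F = 109311$ ($F = -2 + 109313 = 109311$)
$d{\left(B \right)} = 0$
$\left(-166885 + \left(F + d{\left(30 \right)}\right) \left(131706 + 112299\right)\right) + v{\left(248 \right)} = \left(-166885 + \left(109311 + 0\right) \left(131706 + 112299\right)\right) - 1240 = \left(-166885 + 109311 \cdot 244005\right) - 1240 = \left(-166885 + 26672430555\right) - 1240 = 26672263670 - 1240 = 26672262430$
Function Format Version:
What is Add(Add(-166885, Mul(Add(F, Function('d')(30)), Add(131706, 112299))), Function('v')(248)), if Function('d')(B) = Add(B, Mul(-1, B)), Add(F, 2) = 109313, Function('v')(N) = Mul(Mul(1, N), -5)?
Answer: 26672262430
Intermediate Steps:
Function('v')(N) = Mul(-5, N) (Function('v')(N) = Mul(N, -5) = Mul(-5, N))
F = 109311 (F = Add(-2, 109313) = 109311)
Function('d')(B) = 0
Add(Add(-166885, Mul(Add(F, Function('d')(30)), Add(131706, 112299))), Function('v')(248)) = Add(Add(-166885, Mul(Add(109311, 0), Add(131706, 112299))), Mul(-5, 248)) = Add(Add(-166885, Mul(109311, 244005)), -1240) = Add(Add(-166885, 26672430555), -1240) = Add(26672263670, -1240) = 26672262430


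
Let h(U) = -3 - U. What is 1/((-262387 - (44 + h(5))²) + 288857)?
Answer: 1/25174 ≈ 3.9724e-5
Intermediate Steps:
1/((-262387 - (44 + h(5))²) + 288857) = 1/((-262387 - (44 + (-3 - 1*5))²) + 288857) = 1/((-262387 - (44 + (-3 - 5))²) + 288857) = 1/((-262387 - (44 - 8)²) + 288857) = 1/((-262387 - 1*36²) + 288857) = 1/((-262387 - 1*1296) + 288857) = 1/((-262387 - 1296) + 288857) = 1/(-263683 + 288857) = 1/25174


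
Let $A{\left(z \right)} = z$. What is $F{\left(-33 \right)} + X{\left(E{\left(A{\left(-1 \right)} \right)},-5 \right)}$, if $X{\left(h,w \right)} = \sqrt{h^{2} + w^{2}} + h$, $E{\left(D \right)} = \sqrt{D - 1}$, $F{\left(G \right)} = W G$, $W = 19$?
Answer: $-627 + \sqrt{23} + i \sqrt{2} \approx -622.2 + 1.4142 i$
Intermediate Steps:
$F{\left(G \right)} = 19 G$
$E{\left(D \right)} = \sqrt{-1 + D}$
$X{\left(h,w \right)} = h + \sqrt{h^{2} + w^{2}}$
$F{\left(-33 \right)} + X{\left(E{\left(A{\left(-1 \right)} \right)},-5 \right)} = 19 \left(-33\right) + \left(\sqrt{-1 - 1} + \sqrt{\left(\sqrt{-1 - 1}\right)^{2} + \left(-5\right)^{2}}\right) = -627 + \left(\sqrt{-2} + \sqrt{\left(\sqrt{-2}\right)^{2} + 25}\right) = -627 + \left(i \sqrt{2} + \sqrt{\left(i \sqrt{2}\right)^{2} + 25}\right) = -627 + \left(i \sqrt{2} + \sqrt{-2 + 25}\right) = -627 + \left(i \sqrt{2} + \sqrt{23}\right) = -627 + \left(\sqrt{23} + i \sqrt{2}\right) = -627 + \sqrt{23} + i \sqrt{2}$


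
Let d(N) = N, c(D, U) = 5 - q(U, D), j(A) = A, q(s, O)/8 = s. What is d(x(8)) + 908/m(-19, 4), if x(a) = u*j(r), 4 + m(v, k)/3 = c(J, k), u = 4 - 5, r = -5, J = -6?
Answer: -443/93 ≈ -4.7634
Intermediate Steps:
q(s, O) = 8*s
c(D, U) = 5 - 8*U
u = -1
m(v, k) = 3 - 24*k (m(v, k) = -12 + 3*(5 - 8*k) = -12 + (15 - 24*k) = 3 - 24*k)
x(a) = 5 (x(a) = -1*(-5) = 5)
d(x(8)) + 908/m(-19, 4) = 5 + 908/(3 - 24*4) = 5 + 908/(3 - 96) = 5 + 908/(-93) = 5 + 908*(-1/93) = 5 - 908/93 = -443/93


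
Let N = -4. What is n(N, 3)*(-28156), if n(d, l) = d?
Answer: 112624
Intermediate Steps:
n(N, 3)*(-28156) = -4*(-28156) = 112624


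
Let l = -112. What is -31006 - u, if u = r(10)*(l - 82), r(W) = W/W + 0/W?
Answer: -30812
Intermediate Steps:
r(W) = 1 (r(W) = 1 + 0 = 1)
u = -194 (u = 1*(-112 - 82) = 1*(-194) = -194)
-31006 - u = -31006 - 1*(-194) = -31006 + 194 = -30812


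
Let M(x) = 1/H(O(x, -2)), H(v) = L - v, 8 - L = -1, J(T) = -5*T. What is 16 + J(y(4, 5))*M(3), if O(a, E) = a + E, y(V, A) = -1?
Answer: 133/8 ≈ 16.625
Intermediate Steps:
L = 9 (L = 8 - 1*(-1) = 8 + 1 = 9)
O(a, E) = E + a
H(v) = 9 - v
M(x) = 1/(11 - x) (M(x) = 1/(9 - (-2 + x)) = 1/(9 + (2 - x)) = 1/(11 - x))
16 + J(y(4, 5))*M(3) = 16 + (-5*(-1))*(-1/(-11 + 3)) = 16 + 5*(-1/(-8)) = 16 + 5*(-1*(-⅛)) = 16 + 5*(⅛) = 16 + 5/8 = 133/8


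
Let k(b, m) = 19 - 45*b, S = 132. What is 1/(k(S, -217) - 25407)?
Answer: -1/31328 ≈ -3.1920e-5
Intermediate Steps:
k(b, m) = 19 - 45*b
1/(k(S, -217) - 25407) = 1/((19 - 45*132) - 25407) = 1/((19 - 5940) - 25407) = 1/(-5921 - 25407) = 1/(-31328) = -1/31328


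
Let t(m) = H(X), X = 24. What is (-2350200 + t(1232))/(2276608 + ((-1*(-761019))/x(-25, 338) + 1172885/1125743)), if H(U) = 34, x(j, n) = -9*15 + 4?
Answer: -173292231478639/167440067461141 ≈ -1.0350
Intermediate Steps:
x(j, n) = -131 (x(j, n) = -135 + 4 = -131)
t(m) = 34
(-2350200 + t(1232))/(2276608 + ((-1*(-761019))/x(-25, 338) + 1172885/1125743)) = (-2350200 + 34)/(2276608 + (-1*(-761019)/(-131) + 1172885/1125743)) = -2350166/(2276608 + (761019*(-1/131) + 1172885*(1/1125743))) = -2350166/(2276608 + (-761019/131 + 1172885/1125743)) = -2350166/(2276608 - 856558164182/147472333) = -2350166/334880134922282/147472333 = -2350166*147472333/334880134922282 = -173292231478639/167440067461141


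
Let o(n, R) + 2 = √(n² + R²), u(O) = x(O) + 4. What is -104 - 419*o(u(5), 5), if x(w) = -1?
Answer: 734 - 419*√34 ≈ -1709.2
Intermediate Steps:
u(O) = 3 (u(O) = -1 + 4 = 3)
o(n, R) = -2 + √(R² + n²) (o(n, R) = -2 + √(n² + R²) = -2 + √(R² + n²))
-104 - 419*o(u(5), 5) = -104 - 419*(-2 + √(5² + 3²)) = -104 - 419*(-2 + √(25 + 9)) = -104 - 419*(-2 + √34) = -104 + (838 - 419*√34) = 734 - 419*√34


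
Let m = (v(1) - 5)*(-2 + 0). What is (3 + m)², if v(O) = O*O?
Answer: 121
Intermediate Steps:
v(O) = O²
m = 8 (m = (1² - 5)*(-2 + 0) = (1 - 5)*(-2) = -4*(-2) = 8)
(3 + m)² = (3 + 8)² = 11² = 121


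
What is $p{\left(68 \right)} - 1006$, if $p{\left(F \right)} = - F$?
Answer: $-1074$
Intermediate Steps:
$p{\left(68 \right)} - 1006 = \left(-1\right) 68 - 1006 = -68 - 1006 = -1074$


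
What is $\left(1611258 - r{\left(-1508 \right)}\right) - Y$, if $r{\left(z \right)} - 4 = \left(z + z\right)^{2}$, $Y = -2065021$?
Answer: $-5419981$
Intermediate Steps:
$r{\left(z \right)} = 4 + 4 z^{2}$ ($r{\left(z \right)} = 4 + \left(z + z\right)^{2} = 4 + \left(2 z\right)^{2} = 4 + 4 z^{2}$)
$\left(1611258 - r{\left(-1508 \right)}\right) - Y = \left(1611258 - \left(4 + 4 \left(-1508\right)^{2}\right)\right) - -2065021 = \left(1611258 - \left(4 + 4 \cdot 2274064\right)\right) + 2065021 = \left(1611258 - \left(4 + 9096256\right)\right) + 2065021 = \left(1611258 - 9096260\right) + 2065021 = -7485002 + 2065021 = -5419981$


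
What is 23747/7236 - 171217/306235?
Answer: 6033236333/2215916460 ≈ 2.7227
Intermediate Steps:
23747/7236 - 171217/306235 = 6033236333/2215916460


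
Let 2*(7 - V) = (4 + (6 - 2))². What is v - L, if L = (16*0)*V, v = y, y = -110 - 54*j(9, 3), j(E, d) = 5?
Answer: -380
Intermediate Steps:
V = -25 (V = 7 - (4 + (6 - 2))²/2 = 7 - (4 + 4)²/2 = 7 - ½*8² = 7 - ½*64 = 7 - 32 = -25)
y = -380 (y = -110 - 54*5 = -110 - 270 = -380)
v = -380
L = 0 (L = (16*0)*(-25) = 0*(-25) = 0)
v - L = -380 - 1*0 = -380 + 0 = -380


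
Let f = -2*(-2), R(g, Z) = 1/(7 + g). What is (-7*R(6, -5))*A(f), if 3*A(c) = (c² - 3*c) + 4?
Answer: -56/39 ≈ -1.4359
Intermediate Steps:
f = 4
A(c) = 4/3 - c + c²/3 (A(c) = ((c² - 3*c) + 4)/3 = (4 + c² - 3*c)/3 = 4/3 - c + c²/3)
(-7*R(6, -5))*A(f) = (-7/(7 + 6))*(4/3 - 1*4 + (⅓)*4²) = (-7/13)*(4/3 - 4 + (⅓)*16) = (-7*1/13)*(4/3 - 4 + 16/3) = -7/13*8/3 = -56/39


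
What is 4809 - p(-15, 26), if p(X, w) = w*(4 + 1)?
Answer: 4679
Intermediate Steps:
p(X, w) = 5*w (p(X, w) = w*5 = 5*w)
4809 - p(-15, 26) = 4809 - 5*26 = 4809 - 1*130 = 4809 - 130 = 4679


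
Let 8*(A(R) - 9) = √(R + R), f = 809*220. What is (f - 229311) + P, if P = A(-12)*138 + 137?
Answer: -49952 + 69*I*√6/2 ≈ -49952.0 + 84.507*I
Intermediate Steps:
f = 177980
A(R) = 9 + √2*√R/8 (A(R) = 9 + √(R + R)/8 = 9 + √(2*R)/8 = 9 + (√2*√R)/8 = 9 + √2*√R/8)
P = 1379 + 69*I*√6/2 (P = (9 + √2*√(-12)/8)*138 + 137 = (9 + √2*(2*I*√3)/8)*138 + 137 = (9 + I*√6/4)*138 + 137 = (1242 + 69*I*√6/2) + 137 = 1379 + 69*I*√6/2 ≈ 1379.0 + 84.507*I)
(f - 229311) + P = (177980 - 229311) + (1379 + 69*I*√6/2) = -51331 + (1379 + 69*I*√6/2) = -49952 + 69*I*√6/2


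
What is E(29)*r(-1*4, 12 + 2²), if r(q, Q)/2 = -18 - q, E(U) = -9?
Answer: 252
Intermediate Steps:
r(q, Q) = -36 - 2*q (r(q, Q) = 2*(-18 - q) = -36 - 2*q)
E(29)*r(-1*4, 12 + 2²) = -9*(-36 - (-2)*4) = -9*(-36 - 2*(-4)) = -9*(-36 + 8) = -9*(-28) = 252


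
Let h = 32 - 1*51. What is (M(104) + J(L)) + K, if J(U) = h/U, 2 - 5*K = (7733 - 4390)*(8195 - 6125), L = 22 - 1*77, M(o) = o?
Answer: -76114349/55 ≈ -1.3839e+6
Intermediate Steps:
L = -55 (L = 22 - 77 = -55)
h = -19 (h = 32 - 51 = -19)
K = -6920008/5 (K = ⅖ - (7733 - 4390)*(8195 - 6125)/5 = ⅖ - 3343*2070/5 = ⅖ - ⅕*6920010 = ⅖ - 1384002 = -6920008/5 ≈ -1.3840e+6)
J(U) = -19/U
(M(104) + J(L)) + K = (104 - 19/(-55)) - 6920008/5 = (104 - 19*(-1/55)) - 6920008/5 = (104 + 19/55) - 6920008/5 = 5739/55 - 6920008/5 = -76114349/55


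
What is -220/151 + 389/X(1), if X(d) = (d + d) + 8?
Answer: 56539/1510 ≈ 37.443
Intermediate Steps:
X(d) = 8 + 2*d (X(d) = 2*d + 8 = 8 + 2*d)
-220/151 + 389/X(1) = -220/151 + 389/(8 + 2*1) = -220*1/151 + 389/(8 + 2) = -220/151 + 389/10 = 56539/1510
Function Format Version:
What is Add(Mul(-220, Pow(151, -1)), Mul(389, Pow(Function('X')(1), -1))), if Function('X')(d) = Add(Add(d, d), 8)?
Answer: Rational(56539, 1510) ≈ 37.443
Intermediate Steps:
Function('X')(d) = Add(8, Mul(2, d)) (Function('X')(d) = Add(Mul(2, d), 8) = Add(8, Mul(2, d)))
Add(Mul(-220, Pow(151, -1)), Mul(389, Pow(Function('X')(1), -1))) = Add(Mul(-220, Pow(151, -1)), Mul(389, Pow(Add(8, Mul(2, 1)), -1))) = Add(Mul(-220, Rational(1, 151)), Mul(389, Pow(Add(8, 2), -1))) = Add(Rational(-220, 151), Mul(389, Pow(10, -1))) = Add(Rational(-220, 151), Mul(389, Rational(1, 10))) = Add(Rational(-220, 151), Rational(389, 10)) = Rational(56539, 1510)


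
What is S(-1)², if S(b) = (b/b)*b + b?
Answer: 4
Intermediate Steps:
S(b) = 2*b (S(b) = 1*b + b = b + b = 2*b)
S(-1)² = (2*(-1))² = (-2)² = 4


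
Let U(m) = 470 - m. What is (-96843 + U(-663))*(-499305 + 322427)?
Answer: 16928993380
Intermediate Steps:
(-96843 + U(-663))*(-499305 + 322427) = (-96843 + (470 - 1*(-663)))*(-499305 + 322427) = (-96843 + (470 + 663))*(-176878) = (-96843 + 1133)*(-176878) = -95710*(-176878) = 16928993380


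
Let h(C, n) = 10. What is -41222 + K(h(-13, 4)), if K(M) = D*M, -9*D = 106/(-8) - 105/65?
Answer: -9642083/234 ≈ -41206.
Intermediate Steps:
D = 773/468 (D = -(106/(-8) - 105/65)/9 = -(106*(-⅛) - 105*1/65)/9 = -(-53/4 - 21/13)/9 = -⅑*(-773/52) = 773/468 ≈ 1.6517)
K(M) = 773*M/468
-41222 + K(h(-13, 4)) = -41222 + (773/468)*10 = -41222 + 3865/234 = -9642083/234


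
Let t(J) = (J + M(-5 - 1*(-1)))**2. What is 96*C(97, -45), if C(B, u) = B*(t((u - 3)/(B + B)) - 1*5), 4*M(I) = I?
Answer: -3110784/97 ≈ -32070.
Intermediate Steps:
M(I) = I/4
t(J) = (-1 + J)**2 (t(J) = (J + (-5 - 1*(-1))/4)**2 = (J + (-5 + 1)/4)**2 = (J + (1/4)*(-4))**2 = (J - 1)**2 = (-1 + J)**2)
C(B, u) = B*(-5 + (-1 + (-3 + u)/(2*B))**2) (C(B, u) = B*((-1 + (u - 3)/(B + B))**2 - 1*5) = B*((-1 + (-3 + u)/((2*B)))**2 - 5) = B*((-1 + (-3 + u)*(1/(2*B)))**2 - 5) = B*((-1 + (-3 + u)/(2*B))**2 - 5) = B*(-5 + (-1 + (-3 + u)/(2*B))**2))
96*C(97, -45) = 96*(-5*97 + (1/4)*(3 - 1*(-45) + 2*97)**2/97) = 96*(-485 + (1/4)*(1/97)*(3 + 45 + 194)**2) = 96*(-485 + (1/4)*(1/97)*242**2) = 96*(-485 + (1/4)*(1/97)*58564) = 96*(-485 + 14641/97) = 96*(-32404/97) = -3110784/97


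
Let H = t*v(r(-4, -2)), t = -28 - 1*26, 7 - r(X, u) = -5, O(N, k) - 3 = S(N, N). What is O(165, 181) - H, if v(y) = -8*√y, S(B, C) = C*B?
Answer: 27228 - 864*√3 ≈ 25732.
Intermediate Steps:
S(B, C) = B*C
O(N, k) = 3 + N² (O(N, k) = 3 + N*N = 3 + N²)
r(X, u) = 12 (r(X, u) = 7 - 1*(-5) = 7 + 5 = 12)
t = -54 (t = -28 - 26 = -54)
H = 864*√3 (H = -(-432)*√12 = -(-432)*2*√3 = -(-864)*√3 = 864*√3 ≈ 1496.5)
O(165, 181) - H = (3 + 165²) - 864*√3 = (3 + 27225) - 864*√3 = 27228 - 864*√3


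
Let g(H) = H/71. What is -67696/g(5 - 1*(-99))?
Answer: -600802/13 ≈ -46216.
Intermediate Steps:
g(H) = H/71 (g(H) = H*(1/71) = H/71)
-67696/g(5 - 1*(-99)) = -67696*71/(5 - 1*(-99)) = -67696*71/(5 + 99) = -67696/((1/71)*104) = -67696/104/71 = -67696*71/104 = -600802/13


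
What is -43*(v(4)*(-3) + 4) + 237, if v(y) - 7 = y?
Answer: 1484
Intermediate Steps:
v(y) = 7 + y
-43*(v(4)*(-3) + 4) + 237 = -43*((7 + 4)*(-3) + 4) + 237 = -43*(11*(-3) + 4) + 237 = -43*(-33 + 4) + 237 = -43*(-29) + 237 = 1247 + 237 = 1484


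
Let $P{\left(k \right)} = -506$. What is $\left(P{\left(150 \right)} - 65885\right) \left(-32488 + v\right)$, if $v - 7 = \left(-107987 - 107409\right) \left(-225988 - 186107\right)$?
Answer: $-5893102981790349$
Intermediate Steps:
$v = 88763614627$ ($v = 7 + \left(-107987 - 107409\right) \left(-225988 - 186107\right) = 7 - -88763614620 = 7 + 88763614620 = 88763614627$)
$\left(P{\left(150 \right)} - 65885\right) \left(-32488 + v\right) = \left(-506 - 65885\right) \left(-32488 + 88763614627\right) = \left(-66391\right) 88763582139 = -5893102981790349$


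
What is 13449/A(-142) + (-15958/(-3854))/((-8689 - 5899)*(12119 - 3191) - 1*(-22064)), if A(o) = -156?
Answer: -281233349484627/3262131199600 ≈ -86.212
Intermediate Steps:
13449/A(-142) + (-15958/(-3854))/((-8689 - 5899)*(12119 - 3191) - 1*(-22064)) = 13449/(-156) + (-15958/(-3854))/((-8689 - 5899)*(12119 - 3191) - 1*(-22064)) = 13449*(-1/156) + (-15958*(-1/3854))/(-14588*8928 + 22064) = -4483/52 + 7979/(1927*(-130241664 + 22064)) = -4483/52 + (7979/1927)/(-130219600) = -4483/52 + (7979/1927)*(-1/130219600) = -4483/52 - 7979/250933169200 = -281233349484627/3262131199600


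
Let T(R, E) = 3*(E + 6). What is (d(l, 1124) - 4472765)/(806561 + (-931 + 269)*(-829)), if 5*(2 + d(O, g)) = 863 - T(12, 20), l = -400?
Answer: -4472610/1355359 ≈ -3.2999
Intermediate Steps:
T(R, E) = 18 + 3*E (T(R, E) = 3*(6 + E) = 18 + 3*E)
d(O, g) = 155 (d(O, g) = -2 + (863 - (18 + 3*20))/5 = -2 + (863 - (18 + 60))/5 = -2 + (863 - 1*78)/5 = -2 + (863 - 78)/5 = -2 + (1/5)*785 = -2 + 157 = 155)
(d(l, 1124) - 4472765)/(806561 + (-931 + 269)*(-829)) = (155 - 4472765)/(806561 + (-931 + 269)*(-829)) = -4472610/(806561 - 662*(-829)) = -4472610/(806561 + 548798) = -4472610/1355359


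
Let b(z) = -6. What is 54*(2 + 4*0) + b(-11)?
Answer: 102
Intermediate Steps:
54*(2 + 4*0) + b(-11) = 54*(2 + 4*0) - 6 = 54*(2 + 0) - 6 = 54*2 - 6 = 108 - 6 = 102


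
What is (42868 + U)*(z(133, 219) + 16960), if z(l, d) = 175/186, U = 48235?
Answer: 287405822705/186 ≈ 1.5452e+9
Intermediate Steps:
z(l, d) = 175/186 (z(l, d) = 175*(1/186) = 175/186)
(42868 + U)*(z(133, 219) + 16960) = (42868 + 48235)*(175/186 + 16960) = 91103*(3154735/186) = 287405822705/186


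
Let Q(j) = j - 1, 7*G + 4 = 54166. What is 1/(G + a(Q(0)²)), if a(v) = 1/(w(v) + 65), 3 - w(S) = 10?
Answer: 406/3141403 ≈ 0.00012924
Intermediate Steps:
G = 54162/7 (G = -4/7 + (⅐)*54166 = -4/7 + 7738 = 54162/7 ≈ 7737.4)
Q(j) = -1 + j
w(S) = -7 (w(S) = 3 - 1*10 = 3 - 10 = -7)
a(v) = 1/58 (a(v) = 1/(-7 + 65) = 1/58)
1/(G + a(Q(0)²)) = 1/(54162/7 + 1/58) = 1/(3141403/406) = 406/3141403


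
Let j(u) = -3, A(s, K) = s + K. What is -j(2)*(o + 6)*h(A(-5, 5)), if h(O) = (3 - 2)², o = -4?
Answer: 6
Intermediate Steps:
A(s, K) = K + s
h(O) = 1 (h(O) = 1² = 1)
-j(2)*(o + 6)*h(A(-5, 5)) = -(-3*(-4 + 6)) = -(-3*2) = -(-6) = -1*(-6) = 6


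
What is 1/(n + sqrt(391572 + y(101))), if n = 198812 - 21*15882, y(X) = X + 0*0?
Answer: -134710/18146392427 - 41*sqrt(233)/18146392427 ≈ -7.4580e-6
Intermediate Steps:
y(X) = X (y(X) = X + 0 = X)
n = -134710 (n = 198812 - 333522 = -134710)
1/(n + sqrt(391572 + y(101))) = 1/(-134710 + sqrt(391572 + 101)) = 1/(-134710 + sqrt(391673)) = 1/(-134710 + 41*sqrt(233))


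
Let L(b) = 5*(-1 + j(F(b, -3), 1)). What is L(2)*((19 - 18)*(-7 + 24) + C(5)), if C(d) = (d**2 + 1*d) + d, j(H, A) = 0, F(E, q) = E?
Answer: -260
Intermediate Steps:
C(d) = d**2 + 2*d (C(d) = (d**2 + d) + d = (d + d**2) + d = d**2 + 2*d)
L(b) = -5 (L(b) = 5*(-1 + 0) = 5*(-1) = -5)
L(2)*((19 - 18)*(-7 + 24) + C(5)) = -5*((19 - 18)*(-7 + 24) + 5*(2 + 5)) = -5*(1*17 + 5*7) = -5*(17 + 35) = -5*52 = -260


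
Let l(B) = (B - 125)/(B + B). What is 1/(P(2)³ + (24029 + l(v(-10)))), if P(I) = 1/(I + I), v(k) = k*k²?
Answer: 64/1537893 ≈ 4.1615e-5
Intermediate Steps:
v(k) = k³
l(B) = (-125 + B)/(2*B) (l(B) = (-125 + B)/((2*B)) = (-125 + B)*(1/(2*B)) = (-125 + B)/(2*B))
P(I) = 1/(2*I)
1/(P(2)³ + (24029 + l(v(-10)))) = 1/(((½)/2)³ + (24029 + (-125 + (-10)³)/(2*((-10)³)))) = 1/(((½)*(½))³ + (24029 + (½)*(-125 - 1000)/(-1000))) = 1/((¼)³ + (24029 + (½)*(-1/1000)*(-1125))) = 1/(1/64 + (24029 + 9/16)) = 1/(1/64 + 384473/16) = 1/(1537893/64) = 64/1537893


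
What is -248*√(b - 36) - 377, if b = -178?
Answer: -377 - 248*I*√214 ≈ -377.0 - 3627.9*I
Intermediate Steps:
-248*√(b - 36) - 377 = -248*√(-178 - 36) - 377 = -248*I*√214 - 377 = -377 - 248*I*√214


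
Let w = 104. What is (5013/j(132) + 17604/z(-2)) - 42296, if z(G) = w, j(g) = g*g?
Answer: -1060238319/25168 ≈ -42126.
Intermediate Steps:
j(g) = g²
z(G) = 104
(5013/j(132) + 17604/z(-2)) - 42296 = (5013/(132²) + 17604/104) - 42296 = (5013/17424 + 17604*(1/104)) - 42296 = (5013*(1/17424) + 4401/26) - 42296 = (557/1936 + 4401/26) - 42296 = 4267409/25168 - 42296 = -1060238319/25168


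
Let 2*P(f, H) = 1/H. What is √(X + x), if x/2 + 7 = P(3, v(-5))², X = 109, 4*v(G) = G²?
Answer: √59383/25 ≈ 9.7475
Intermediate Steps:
v(G) = G²/4
P(f, H) = 1/(2*H)
x = -8742/625 (x = -14 + 2*(1/(2*(((¼)*(-5)²))))² = -14 + 2*(1/(2*(((¼)*25))))² = -14 + 2*(1/(2*(25/4)))² = -14 + 2*((½)*(4/25))² = -14 + 2*(2/25)² = -14 + 2*(4/625) = -14 + 8/625 = -8742/625 ≈ -13.987)
√(X + x) = √(109 - 8742/625) = √(59383/625) = √59383/25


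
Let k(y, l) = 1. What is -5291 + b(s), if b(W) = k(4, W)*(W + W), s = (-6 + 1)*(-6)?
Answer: -5231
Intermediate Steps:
s = 30 (s = -5*(-6) = 30)
b(W) = 2*W (b(W) = 1*(W + W) = 1*(2*W) = 2*W)
-5291 + b(s) = -5291 + 2*30 = -5291 + 60 = -5231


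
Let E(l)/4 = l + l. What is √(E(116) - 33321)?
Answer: I*√32393 ≈ 179.98*I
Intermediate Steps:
E(l) = 8*l (E(l) = 4*(l + l) = 4*(2*l) = 8*l)
√(E(116) - 33321) = √(8*116 - 33321) = √(928 - 33321) = √(-32393) = I*√32393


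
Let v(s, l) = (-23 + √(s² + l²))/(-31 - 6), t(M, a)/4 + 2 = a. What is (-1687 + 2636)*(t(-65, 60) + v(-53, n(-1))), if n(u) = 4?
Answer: 8168043/37 - 4745*√113/37 ≈ 2.1939e+5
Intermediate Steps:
t(M, a) = -8 + 4*a
v(s, l) = 23/37 - √(l² + s²)/37 (v(s, l) = (-23 + √(l² + s²))/(-37) = (-23 + √(l² + s²))*(-1/37) = 23/37 - √(l² + s²)/37)
(-1687 + 2636)*(t(-65, 60) + v(-53, n(-1))) = (-1687 + 2636)*((-8 + 4*60) + (23/37 - √(4² + (-53)²)/37)) = 949*((-8 + 240) + (23/37 - √(16 + 2809)/37)) = 949*(232 + (23/37 - 5*√113/37)) = 949*(8607/37 - 5*√113/37) = 8168043/37 - 4745*√113/37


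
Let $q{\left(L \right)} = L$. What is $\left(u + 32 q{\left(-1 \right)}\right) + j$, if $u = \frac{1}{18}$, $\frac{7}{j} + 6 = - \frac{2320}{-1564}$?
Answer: $- \frac{266179}{7947} \approx -33.494$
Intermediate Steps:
$j = - \frac{2737}{1766}$ ($j = \frac{7}{-6 - \frac{2320}{-1564}} = \frac{7}{-6 - - \frac{580}{391}} = \frac{7}{-6 + \frac{580}{391}} = \frac{7}{- \frac{1766}{391}} = 7 \left(- \frac{391}{1766}\right) = - \frac{2737}{1766} \approx -1.5498$)
$u = \frac{1}{18} \approx 0.055556$
$\left(u + 32 q{\left(-1 \right)}\right) + j = \left(\frac{1}{18} + 32 \left(-1\right)\right) - \frac{2737}{1766} = \left(\frac{1}{18} - 32\right) - \frac{2737}{1766} = - \frac{575}{18} - \frac{2737}{1766} = - \frac{266179}{7947}$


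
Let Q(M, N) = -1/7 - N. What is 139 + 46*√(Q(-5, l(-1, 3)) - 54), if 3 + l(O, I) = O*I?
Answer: 139 + 46*I*√2359/7 ≈ 139.0 + 319.17*I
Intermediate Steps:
l(O, I) = -3 + I*O (l(O, I) = -3 + O*I = -3 + I*O)
Q(M, N) = -⅐ - N (Q(M, N) = -1*⅐ - N = -⅐ - N)
139 + 46*√(Q(-5, l(-1, 3)) - 54) = 139 + 46*√((-⅐ - (-3 + 3*(-1))) - 54) = 139 + 46*√((-⅐ - (-3 - 3)) - 54) = 139 + 46*√((-⅐ - 1*(-6)) - 54) = 139 + 46*√((-⅐ + 6) - 54) = 139 + 46*√(41/7 - 54) = 139 + 46*√(-337/7) = 139 + 46*(I*√2359/7) = 139 + 46*I*√2359/7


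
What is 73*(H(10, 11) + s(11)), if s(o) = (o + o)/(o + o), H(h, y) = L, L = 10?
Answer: 803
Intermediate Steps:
H(h, y) = 10
s(o) = 1 (s(o) = (2*o)/((2*o)) = (2*o)*(1/(2*o)) = 1)
73*(H(10, 11) + s(11)) = 73*(10 + 1) = 73*11 = 803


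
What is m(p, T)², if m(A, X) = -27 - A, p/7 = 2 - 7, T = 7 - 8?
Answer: 64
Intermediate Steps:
T = -1
p = -35 (p = 7*(2 - 7) = 7*(-5) = -35)
m(p, T)² = (-27 - 1*(-35))² = (-27 + 35)² = 8² = 64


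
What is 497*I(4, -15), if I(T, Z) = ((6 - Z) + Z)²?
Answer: 17892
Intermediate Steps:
I(T, Z) = 36 (I(T, Z) = 6² = 36)
497*I(4, -15) = 497*36 = 17892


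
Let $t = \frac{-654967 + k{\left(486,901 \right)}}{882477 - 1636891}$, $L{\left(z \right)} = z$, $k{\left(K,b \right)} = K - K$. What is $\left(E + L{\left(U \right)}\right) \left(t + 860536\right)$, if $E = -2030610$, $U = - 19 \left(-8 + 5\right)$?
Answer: $- \frac{1318237161754791663}{754414} \approx -1.7474 \cdot 10^{12}$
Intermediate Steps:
$k{\left(K,b \right)} = 0$
$U = 57$ ($U = \left(-19\right) \left(-3\right) = 57$)
$t = \frac{654967}{754414}$ ($t = \frac{-654967 + 0}{882477 - 1636891} = - \frac{654967}{-754414} = \left(-654967\right) \left(- \frac{1}{754414}\right) = \frac{654967}{754414} \approx 0.86818$)
$\left(E + L{\left(U \right)}\right) \left(t + 860536\right) = \left(-2030610 + 57\right) \left(\frac{654967}{754414} + 860536\right) = \left(-2030553\right) \frac{649201060871}{754414} = - \frac{1318237161754791663}{754414}$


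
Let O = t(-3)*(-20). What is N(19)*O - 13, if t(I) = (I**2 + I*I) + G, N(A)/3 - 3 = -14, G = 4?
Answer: 14507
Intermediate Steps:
N(A) = -33 (N(A) = 9 + 3*(-14) = 9 - 42 = -33)
t(I) = 4 + 2*I**2 (t(I) = (I**2 + I*I) + 4 = (I**2 + I**2) + 4 = 2*I**2 + 4 = 4 + 2*I**2)
O = -440 (O = (4 + 2*(-3)**2)*(-20) = (4 + 2*9)*(-20) = (4 + 18)*(-20) = 22*(-20) = -440)
N(19)*O - 13 = -33*(-440) - 13 = 14520 - 13 = 14507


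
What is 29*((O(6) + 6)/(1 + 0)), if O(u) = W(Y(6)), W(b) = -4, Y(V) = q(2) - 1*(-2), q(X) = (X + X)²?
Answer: 58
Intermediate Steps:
q(X) = 4*X² (q(X) = (2*X)² = 4*X²)
Y(V) = 18 (Y(V) = 4*2² - 1*(-2) = 4*4 + 2 = 16 + 2 = 18)
O(u) = -4
29*((O(6) + 6)/(1 + 0)) = 29*((-4 + 6)/(1 + 0)) = 29*(2/1) = 29*(2*1) = 29*2 = 58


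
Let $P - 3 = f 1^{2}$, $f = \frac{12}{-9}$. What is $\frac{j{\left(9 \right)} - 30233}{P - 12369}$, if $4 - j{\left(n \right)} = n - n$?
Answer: $\frac{90687}{37102} \approx 2.4443$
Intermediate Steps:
$f = - \frac{4}{3}$ ($f = 12 \left(- \frac{1}{9}\right) = - \frac{4}{3} \approx -1.3333$)
$P = \frac{5}{3}$ ($P = 3 - \frac{4 \cdot 1^{2}}{3} = 3 - \frac{4}{3} = \frac{5}{3} \approx 1.6667$)
$j{\left(n \right)} = 4$ ($j{\left(n \right)} = 4 - \left(n - n\right) = 4 - 0 = 4 + 0 = 4$)
$\frac{j{\left(9 \right)} - 30233}{P - 12369} = \frac{4 - 30233}{\frac{5}{3} - 12369} = - \frac{30229}{- \frac{37102}{3}} = \left(-30229\right) \left(- \frac{3}{37102}\right) = \frac{90687}{37102}$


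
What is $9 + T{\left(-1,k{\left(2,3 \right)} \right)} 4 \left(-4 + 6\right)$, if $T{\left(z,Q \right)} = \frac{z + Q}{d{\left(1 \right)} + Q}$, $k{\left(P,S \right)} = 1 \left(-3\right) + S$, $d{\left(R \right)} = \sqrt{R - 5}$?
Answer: $9 + 4 i \approx 9.0 + 4.0 i$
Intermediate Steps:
$d{\left(R \right)} = \sqrt{-5 + R}$
$k{\left(P,S \right)} = -3 + S$
$T{\left(z,Q \right)} = \frac{Q + z}{Q + 2 i}$ ($T{\left(z,Q \right)} = \frac{z + Q}{\sqrt{-5 + 1} + Q} = \frac{Q + z}{\sqrt{-4} + Q} = \frac{Q + z}{2 i + Q} = \frac{Q + z}{Q + 2 i}$)
$9 + T{\left(-1,k{\left(2,3 \right)} \right)} 4 \left(-4 + 6\right) = 9 + \frac{\left(-3 + 3\right) - 1}{\left(-3 + 3\right) + 2 i} 4 \left(-4 + 6\right) = 9 + \frac{0 - 1}{0 + 2 i} 4 \cdot 2 = 9 + \frac{1}{2 i} \left(-1\right) 8 = 9 + - \frac{i}{2} \left(-1\right) 8 = 9 + \frac{i}{2} \cdot 8 = 9 + 4 i$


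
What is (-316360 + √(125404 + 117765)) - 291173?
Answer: -607533 + √243169 ≈ -6.0704e+5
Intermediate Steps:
(-316360 + √(125404 + 117765)) - 291173 = (-316360 + √243169) - 291173 = -607533 + √243169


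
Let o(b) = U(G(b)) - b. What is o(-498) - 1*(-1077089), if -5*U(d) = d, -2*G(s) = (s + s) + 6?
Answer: 1077488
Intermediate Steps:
G(s) = -3 - s (G(s) = -((s + s) + 6)/2 = -(2*s + 6)/2 = -(6 + 2*s)/2 = -3 - s)
U(d) = -d/5
o(b) = ⅗ - 4*b/5 (o(b) = -(-3 - b)/5 - b = (⅗ + b/5) - b = ⅗ - 4*b/5)
o(-498) - 1*(-1077089) = (⅗ - ⅘*(-498)) - 1*(-1077089) = (⅗ + 1992/5) + 1077089 = 399 + 1077089 = 1077488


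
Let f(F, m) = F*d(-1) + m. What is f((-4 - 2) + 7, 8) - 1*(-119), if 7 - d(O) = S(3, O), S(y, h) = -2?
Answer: 136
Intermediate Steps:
d(O) = 9 (d(O) = 7 - 1*(-2) = 7 + 2 = 9)
f(F, m) = m + 9*F (f(F, m) = F*9 + m = 9*F + m = m + 9*F)
f((-4 - 2) + 7, 8) - 1*(-119) = (8 + 9*((-4 - 2) + 7)) - 1*(-119) = (8 + 9*(-6 + 7)) + 119 = (8 + 9*1) + 119 = (8 + 9) + 119 = 17 + 119 = 136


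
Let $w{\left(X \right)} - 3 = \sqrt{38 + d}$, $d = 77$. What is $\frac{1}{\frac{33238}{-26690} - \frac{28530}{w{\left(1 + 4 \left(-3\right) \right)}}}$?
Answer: $- \frac{7609565455460}{72497719094132167} - \frac{2540439941625 \sqrt{115}}{72497719094132167} \approx -0.00048074$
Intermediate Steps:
$w{\left(X \right)} = 3 + \sqrt{115}$ ($w{\left(X \right)} = 3 + \sqrt{38 + 77} = 3 + \sqrt{115}$)
$\frac{1}{\frac{33238}{-26690} - \frac{28530}{w{\left(1 + 4 \left(-3\right) \right)}}} = \frac{1}{\frac{33238}{-26690} - \frac{28530}{3 + \sqrt{115}}} = \frac{1}{33238 \left(- \frac{1}{26690}\right) - \frac{28530}{3 + \sqrt{115}}} = \frac{1}{- \frac{16619}{13345} - \frac{28530}{3 + \sqrt{115}}}$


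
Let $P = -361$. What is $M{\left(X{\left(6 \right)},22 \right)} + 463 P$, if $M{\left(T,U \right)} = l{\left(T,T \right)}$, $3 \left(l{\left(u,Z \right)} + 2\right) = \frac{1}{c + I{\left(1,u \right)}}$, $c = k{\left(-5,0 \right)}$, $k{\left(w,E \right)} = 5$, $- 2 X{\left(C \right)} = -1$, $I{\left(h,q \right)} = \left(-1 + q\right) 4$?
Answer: $- \frac{1504304}{9} \approx -1.6715 \cdot 10^{5}$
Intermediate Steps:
$I{\left(h,q \right)} = -4 + 4 q$
$X{\left(C \right)} = \frac{1}{2}$ ($X{\left(C \right)} = \left(- \frac{1}{2}\right) \left(-1\right) = \frac{1}{2}$)
$c = 5$
$l{\left(u,Z \right)} = -2 + \frac{1}{3 \left(1 + 4 u\right)}$ ($l{\left(u,Z \right)} = -2 + \frac{1}{3 \left(5 + \left(-4 + 4 u\right)\right)} = -2 + \frac{1}{3 \left(1 + 4 u\right)}$)
$M{\left(T,U \right)} = \frac{-5 - 24 T}{3 \left(1 + 4 T\right)}$
$M{\left(X{\left(6 \right)},22 \right)} + 463 P = \frac{-5 - 12}{3 \left(1 + 4 \cdot \frac{1}{2}\right)} + 463 \left(-361\right) = \frac{-5 - 12}{3 \left(1 + 2\right)} - 167143 = \frac{1}{3} \cdot \frac{1}{3} \left(-17\right) - 167143 = - \frac{17}{9} - 167143 = - \frac{1504304}{9}$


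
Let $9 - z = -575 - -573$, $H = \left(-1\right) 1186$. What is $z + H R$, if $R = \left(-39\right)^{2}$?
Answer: $-1803895$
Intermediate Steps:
$R = 1521$
$H = -1186$
$z = 11$ ($z = 9 - \left(-575 - -573\right) = 9 - \left(-575 + 573\right) = 9 - -2 = 9 + 2 = 11$)
$z + H R = 11 - 1803906 = -1803895$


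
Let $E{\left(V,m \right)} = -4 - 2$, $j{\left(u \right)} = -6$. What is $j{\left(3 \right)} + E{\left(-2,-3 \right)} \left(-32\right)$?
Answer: $186$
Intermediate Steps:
$E{\left(V,m \right)} = -6$
$j{\left(3 \right)} + E{\left(-2,-3 \right)} \left(-32\right) = -6 - -192 = -6 + 192 = 186$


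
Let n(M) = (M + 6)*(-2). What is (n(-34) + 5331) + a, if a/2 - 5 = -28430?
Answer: -51463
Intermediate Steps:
n(M) = -12 - 2*M (n(M) = (6 + M)*(-2) = -12 - 2*M)
a = -56850 (a = 10 + 2*(-28430) = 10 - 56860 = -56850)
(n(-34) + 5331) + a = ((-12 - 2*(-34)) + 5331) - 56850 = ((-12 + 68) + 5331) - 56850 = (56 + 5331) - 56850 = 5387 - 56850 = -51463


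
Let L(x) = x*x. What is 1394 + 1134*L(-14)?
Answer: 223658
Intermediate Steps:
L(x) = x²
1394 + 1134*L(-14) = 1394 + 1134*(-14)² = 1394 + 1134*196 = 1394 + 222264 = 223658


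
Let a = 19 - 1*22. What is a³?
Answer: -27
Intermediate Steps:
a = -3 (a = 19 - 22 = -3)
a³ = (-3)³ = -27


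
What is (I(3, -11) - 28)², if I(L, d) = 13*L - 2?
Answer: 81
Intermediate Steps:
I(L, d) = -2 + 13*L
(I(3, -11) - 28)² = ((-2 + 13*3) - 28)² = ((-2 + 39) - 28)² = (37 - 28)² = 9² = 81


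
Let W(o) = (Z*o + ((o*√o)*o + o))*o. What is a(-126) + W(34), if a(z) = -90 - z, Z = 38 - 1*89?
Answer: -57764 + 39304*√34 ≈ 1.7142e+5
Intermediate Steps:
Z = -51 (Z = 38 - 89 = -51)
W(o) = o*(o^(5/2) - 50*o) (W(o) = (-51*o + ((o*√o)*o + o))*o = (-51*o + (o^(3/2)*o + o))*o = (-51*o + (o^(5/2) + o))*o = (-51*o + (o + o^(5/2)))*o = (o^(5/2) - 50*o)*o = o*(o^(5/2) - 50*o))
a(-126) + W(34) = (-90 - 1*(-126)) + (34^(7/2) - 50*34²) = (-90 + 126) + (39304*√34 - 50*1156) = 36 + (39304*√34 - 57800) = 36 + (-57800 + 39304*√34) = -57764 + 39304*√34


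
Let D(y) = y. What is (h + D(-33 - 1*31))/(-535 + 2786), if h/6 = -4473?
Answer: -26902/2251 ≈ -11.951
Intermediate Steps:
h = -26838 (h = 6*(-4473) = -26838)
(h + D(-33 - 1*31))/(-535 + 2786) = (-26838 + (-33 - 1*31))/(-535 + 2786) = (-26838 + (-33 - 31))/2251 = (-26838 - 64)*(1/2251) = -26902*1/2251 = -26902/2251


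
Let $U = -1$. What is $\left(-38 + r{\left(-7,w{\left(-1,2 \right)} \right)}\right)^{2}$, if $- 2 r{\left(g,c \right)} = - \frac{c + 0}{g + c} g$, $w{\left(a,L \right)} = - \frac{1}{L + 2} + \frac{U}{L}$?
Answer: $\frac{5650129}{3844} \approx 1469.9$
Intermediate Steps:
$w{\left(a,L \right)} = - \frac{1}{L} - \frac{1}{2 + L}$ ($w{\left(a,L \right)} = - \frac{1}{L + 2} - \frac{1}{L} = - \frac{1}{2 + L} - \frac{1}{L} = - \frac{1}{L} - \frac{1}{2 + L}$)
$r{\left(g,c \right)} = \frac{c g}{2 \left(c + g\right)}$ ($r{\left(g,c \right)} = - \frac{- \frac{c + 0}{g + c} g}{2} = - \frac{- \frac{c}{c + g} g}{2} = - \frac{\left(-1\right) c g \frac{1}{c + g}}{2} = \frac{c g}{2 \left(c + g\right)}$)
$\left(-38 + r{\left(-7,w{\left(-1,2 \right)} \right)}\right)^{2} = \left(-38 + \frac{1}{2} \frac{2 \left(-1 - 2\right)}{2 \left(2 + 2\right)} \left(-7\right) \frac{1}{\frac{2 \left(-1 - 2\right)}{2 \left(2 + 2\right)} - 7}\right)^{2} = \left(-38 + \frac{1}{2} \cdot 2 \cdot \frac{1}{2} \cdot \frac{1}{4} \left(-1 - 2\right) \left(-7\right) \frac{1}{2 \cdot \frac{1}{2} \cdot \frac{1}{4} \left(-1 - 2\right) - 7}\right)^{2} = \left(-38 + \frac{1}{2} \cdot 2 \cdot \frac{1}{2} \cdot \frac{1}{4} \left(-3\right) \left(-7\right) \frac{1}{2 \cdot \frac{1}{2} \cdot \frac{1}{4} \left(-3\right) - 7}\right)^{2} = \left(-38 + \frac{1}{2} \left(- \frac{3}{4}\right) \left(-7\right) \frac{1}{- \frac{3}{4} - 7}\right)^{2} = \left(-38 + \frac{1}{2} \left(- \frac{3}{4}\right) \left(-7\right) \frac{1}{- \frac{31}{4}}\right)^{2} = \left(-38 + \frac{1}{2} \left(- \frac{3}{4}\right) \left(-7\right) \left(- \frac{4}{31}\right)\right)^{2} = \left(-38 - \frac{21}{62}\right)^{2} = \left(- \frac{2377}{62}\right)^{2} = \frac{5650129}{3844}$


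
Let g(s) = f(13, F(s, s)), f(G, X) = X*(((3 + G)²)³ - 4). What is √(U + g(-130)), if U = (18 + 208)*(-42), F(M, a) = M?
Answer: 2*I*√545261763 ≈ 46702.0*I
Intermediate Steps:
f(G, X) = X*(-4 + (3 + G)⁶) (f(G, X) = X*((3 + G)⁶ - 4) = X*(-4 + (3 + G)⁶))
g(s) = 16777212*s (g(s) = s*(-4 + (3 + 13)⁶) = s*(-4 + 16⁶) = s*(-4 + 16777216) = s*16777212 = 16777212*s)
U = -9492 (U = 226*(-42) = -9492)
√(U + g(-130)) = √(-9492 + 16777212*(-130)) = √(-9492 - 2181037560) = √(-2181047052) = 2*I*√545261763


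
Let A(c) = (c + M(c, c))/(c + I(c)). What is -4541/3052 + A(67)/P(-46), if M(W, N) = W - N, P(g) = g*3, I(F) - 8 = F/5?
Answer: -34750657/23269974 ≈ -1.4934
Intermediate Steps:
I(F) = 8 + F/5
P(g) = 3*g
A(c) = c/(8 + 6*c/5) (A(c) = (c + (c - c))/(c + (8 + c/5)) = (c + 0)/(8 + 6*c/5) = c/(8 + 6*c/5))
-4541/3052 + A(67)/P(-46) = -4541/3052 + ((5/2)*67/(20 + 3*67))/((3*(-46))) = -4541*1/3052 + ((5/2)*67/(20 + 201))/(-138) = -4541/3052 + ((5/2)*67/221)*(-1/138) = -4541/3052 + ((5/2)*67*(1/221))*(-1/138) = -4541/3052 + (335/442)*(-1/138) = -4541/3052 - 335/60996 = -34750657/23269974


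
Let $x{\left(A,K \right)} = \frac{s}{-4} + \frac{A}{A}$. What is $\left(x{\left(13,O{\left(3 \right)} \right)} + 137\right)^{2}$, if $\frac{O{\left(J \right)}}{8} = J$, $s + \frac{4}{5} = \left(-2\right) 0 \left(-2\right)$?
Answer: $\frac{477481}{25} \approx 19099.0$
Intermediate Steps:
$s = - \frac{4}{5}$ ($s = - \frac{4}{5} + \left(-2\right) 0 \left(-2\right) = - \frac{4}{5} + 0 \left(-2\right) = - \frac{4}{5} + 0 = - \frac{4}{5} \approx -0.8$)
$O{\left(J \right)} = 8 J$
$x{\left(A,K \right)} = \frac{6}{5}$ ($x{\left(A,K \right)} = - \frac{4}{5 \left(-4\right)} + \frac{A}{A} = \left(- \frac{4}{5}\right) \left(- \frac{1}{4}\right) + 1 = \frac{1}{5} + 1 = \frac{6}{5}$)
$\left(x{\left(13,O{\left(3 \right)} \right)} + 137\right)^{2} = \left(\frac{6}{5} + 137\right)^{2} = \left(\frac{691}{5}\right)^{2} = \frac{477481}{25}$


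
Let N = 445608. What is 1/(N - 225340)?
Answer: 1/220268 ≈ 4.5399e-6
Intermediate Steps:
1/(N - 225340) = 1/(445608 - 225340) = 1/220268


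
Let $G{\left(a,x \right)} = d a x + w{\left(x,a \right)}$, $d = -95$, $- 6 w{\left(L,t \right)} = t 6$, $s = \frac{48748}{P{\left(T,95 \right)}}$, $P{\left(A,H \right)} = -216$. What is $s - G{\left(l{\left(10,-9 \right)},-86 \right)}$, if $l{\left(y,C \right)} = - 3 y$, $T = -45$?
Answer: $\frac{13221593}{54} \approx 2.4484 \cdot 10^{5}$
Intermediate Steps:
$s = - \frac{12187}{54}$ ($s = \frac{48748}{-216} = 48748 \left(- \frac{1}{216}\right) = - \frac{12187}{54} \approx -225.69$)
$w{\left(L,t \right)} = - t$ ($w{\left(L,t \right)} = - \frac{t 6}{6} = - \frac{6 t}{6} = - t$)
$G{\left(a,x \right)} = - a - 95 a x$ ($G{\left(a,x \right)} = - 95 a x - a = - a - 95 a x$)
$s - G{\left(l{\left(10,-9 \right)},-86 \right)} = - \frac{12187}{54} - \left(-3\right) 10 \left(-1 - -8170\right) = - \frac{12187}{54} - - 30 \left(-1 + 8170\right) = - \frac{12187}{54} - \left(-30\right) 8169 = - \frac{12187}{54} - -245070 = - \frac{12187}{54} + 245070 = \frac{13221593}{54}$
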